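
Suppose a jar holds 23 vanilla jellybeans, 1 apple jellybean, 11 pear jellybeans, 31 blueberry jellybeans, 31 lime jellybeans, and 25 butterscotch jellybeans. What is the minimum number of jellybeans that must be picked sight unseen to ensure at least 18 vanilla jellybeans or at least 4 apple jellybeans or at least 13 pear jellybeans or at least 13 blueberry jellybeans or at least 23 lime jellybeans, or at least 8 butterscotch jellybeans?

71

Each of the 6 flavors has its own threshold; avoid all of them simultaneously.
The worst case stops just short of every target: 17 vanilla, all 1 apple, all 11 pear, 12 blueberry, 22 lime, 7 butterscotch — 17 + 1 + 11 + 12 + 22 + 7 = 70 jellybeans.
One more jellybean must push some flavor to its target, so 70 + 1 = 71.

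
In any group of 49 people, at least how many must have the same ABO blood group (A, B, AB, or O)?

13

There are 4 ABO blood groups, which serve as the pigeonholes.
If each of the 4 ABO blood groups held at most 12, the total would be at most 4 × 12 = 48 < 49, a contradiction.
So at least one holds ⌈49/4⌉ = 13.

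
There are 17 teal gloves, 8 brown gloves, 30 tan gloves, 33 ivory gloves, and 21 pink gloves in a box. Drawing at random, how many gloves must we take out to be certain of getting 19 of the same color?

In the worst case we take at most 18 of each color, but all 17 teal and all 8 brown (fewer than 18), giving 17 + 8 + 18 + 18 + 18 = 79.
One more glove then forces some color to 19, so 79 + 1 = 80.

80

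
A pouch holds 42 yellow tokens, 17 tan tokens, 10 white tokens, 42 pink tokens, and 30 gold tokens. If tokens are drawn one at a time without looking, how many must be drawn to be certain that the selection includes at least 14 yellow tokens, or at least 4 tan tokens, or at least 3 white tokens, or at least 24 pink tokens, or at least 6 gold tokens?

Each of the 5 colors has its own threshold; avoid all of them simultaneously.
The worst case stops just short of every target: 13 yellow, 3 tan, 2 white, 23 pink, 5 gold — 13 + 3 + 2 + 23 + 5 = 46 tokens.
One more token must push some color to its target, so 46 + 1 = 47.

47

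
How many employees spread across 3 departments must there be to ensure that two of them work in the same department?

There are 3 departments acting as pigeonholes.
With 3 employees we could place one in each, avoiding any repeat.
One more forces some class to hold 2, so 3 + 1 = 4.

4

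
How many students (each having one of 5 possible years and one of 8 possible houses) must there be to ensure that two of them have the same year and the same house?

There are 5 × 8 = 40 (year, house) combinations acting as pigeonholes.
With 40 students we could place one in each, avoiding any repeat.
One more forces some (year, house) pair to hold 2, so 40 + 1 = 41.

41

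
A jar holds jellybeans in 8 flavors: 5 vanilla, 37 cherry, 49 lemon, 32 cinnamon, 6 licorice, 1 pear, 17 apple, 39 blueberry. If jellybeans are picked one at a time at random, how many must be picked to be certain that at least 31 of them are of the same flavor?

150

In the worst case we take at most 30 of each flavor, but all 5 vanilla, all 6 licorice, all 1 pear, and all 17 apple (fewer than 30), giving 5 + 30 + 30 + 30 + 6 + 1 + 17 + 30 = 149.
One more jellybean then forces some flavor to 31, so 149 + 1 = 150.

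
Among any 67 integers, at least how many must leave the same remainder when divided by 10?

7

The 67 integers fall into 10 residue classes modulo 10.
If each of the 10 residue classes modulo 10 held at most 6, the total would be at most 10 × 6 = 60 < 67, a contradiction.
So at least one holds ⌈67/10⌉ = 7.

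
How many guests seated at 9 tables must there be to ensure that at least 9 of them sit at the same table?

There are 9 tables acting as pigeonholes.
With 9 × 8 = 72 guests we could place exactly 8 in each, with no class reaching 9.
One more forces some class to hold 9, so 72 + 1 = 73.

73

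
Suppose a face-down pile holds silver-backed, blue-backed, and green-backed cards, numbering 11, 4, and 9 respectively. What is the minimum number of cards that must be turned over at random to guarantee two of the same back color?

The worst case takes 1 card of each back color without reaching 2 of any: 3 × 1 = 3.
The next card must bring some back color to 2, so 3 + 1 = 4.

4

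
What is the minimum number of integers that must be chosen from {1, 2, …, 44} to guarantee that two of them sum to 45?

Partition {1, …, 44} into 22 pairs: {1,44}, {2,43}, …, {22,23}.
Choosing 22 integers — say the integers 1 through 22 — takes one from each pair and avoids the property.
Choosing 23 forces two into the same pair by pigeonhole, and those sum to 45. So 23.

23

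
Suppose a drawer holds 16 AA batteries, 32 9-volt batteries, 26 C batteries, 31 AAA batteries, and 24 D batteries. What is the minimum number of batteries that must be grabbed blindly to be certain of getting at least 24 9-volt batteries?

To avoid 9-volt batteries as long as possible, exhaust the other 4 types first.
The worst case draws every non-9-volt battery first: 16 + 26 + 31 + 24 = 97.
The next 24 draws are then forced to be 9-volt, giving 97 + 24 = 121.

121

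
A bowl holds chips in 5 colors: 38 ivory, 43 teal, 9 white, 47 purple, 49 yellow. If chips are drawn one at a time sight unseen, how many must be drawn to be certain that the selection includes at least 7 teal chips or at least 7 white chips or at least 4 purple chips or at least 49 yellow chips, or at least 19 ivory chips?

The worst case stops just short of every target: 18 ivory, 6 teal, 6 white, 3 purple, 48 yellow — 18 + 6 + 6 + 3 + 48 = 81 chips.
One more chip must push some color to its target, so 81 + 1 = 82.

82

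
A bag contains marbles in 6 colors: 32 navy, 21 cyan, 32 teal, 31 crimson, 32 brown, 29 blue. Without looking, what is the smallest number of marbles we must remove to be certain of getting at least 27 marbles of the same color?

Treat the 6 colors as pigeonholes.
In the worst case we take at most 26 of each color, but all 21 cyan (fewer than 26), giving 26 + 21 + 26 + 26 + 26 + 26 = 151.
One more marble then forces some color to 27, so 151 + 1 = 152.

152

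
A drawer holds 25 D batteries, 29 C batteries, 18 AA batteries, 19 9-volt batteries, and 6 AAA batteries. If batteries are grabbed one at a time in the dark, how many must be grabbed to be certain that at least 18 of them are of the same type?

In the worst case we take at most 17 of each type, but all 6 AAA (fewer than 17), giving 17 + 17 + 17 + 17 + 6 = 74.
One more battery then forces some type to 18, so 74 + 1 = 75.

75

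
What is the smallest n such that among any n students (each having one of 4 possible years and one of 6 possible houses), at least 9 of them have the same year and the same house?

There are 4 × 6 = 24 (year, house) combinations acting as pigeonholes.
With 24 × 8 = 192 students we could place exactly 8 in each, with no (year, house) pair reaching 9.
One more forces some (year, house) pair to hold 9, so 192 + 1 = 193.

193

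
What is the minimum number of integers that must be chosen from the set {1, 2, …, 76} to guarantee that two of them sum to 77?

39

Partition {1, …, 76} into 38 pairs: {1,76}, {2,75}, …, {38,39}.
Choosing 38 integers — say the integers 1 through 38 — takes one from each pair and avoids the property.
Choosing 39 forces two into the same pair by pigeonhole, and those sum to 77. So 39.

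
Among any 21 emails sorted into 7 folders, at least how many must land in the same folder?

If each of the 7 folders held at most 2, the total would be at most 7 × 2 = 14 < 21, a contradiction.
So at least one holds ⌈21/7⌉ = 3.

3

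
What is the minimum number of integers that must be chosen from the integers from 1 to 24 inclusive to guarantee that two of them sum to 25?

13

Partition {1, …, 24} into 12 pairs: {1,24}, {2,23}, …, {12,13}.
Choosing 12 integers — say the integers 1 through 12 — takes one from each pair and avoids the property.
Choosing 13 forces two into the same pair by pigeonhole, and those sum to 25. So 13.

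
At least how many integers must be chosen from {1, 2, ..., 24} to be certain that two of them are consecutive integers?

13

Partition {1, …, 24} into 12 pairs: {1,2}, {3,4}, …, {23,24}.
Choosing 12 integers — say the 12 even numbers 2, 4, …, 24 — takes one from each pair and avoids the property.
Choosing 13 forces two into the same pair by pigeonhole, and those are consecutive. So 13.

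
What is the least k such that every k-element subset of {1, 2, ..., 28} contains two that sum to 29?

Partition {1, …, 28} into 14 pairs: {1,28}, {2,27}, …, {14,15}.
Choosing 14 integers — say the integers 1 through 14 — takes one from each pair and avoids the property.
Choosing 15 forces two into the same pair by pigeonhole, and those sum to 29. So 15.

15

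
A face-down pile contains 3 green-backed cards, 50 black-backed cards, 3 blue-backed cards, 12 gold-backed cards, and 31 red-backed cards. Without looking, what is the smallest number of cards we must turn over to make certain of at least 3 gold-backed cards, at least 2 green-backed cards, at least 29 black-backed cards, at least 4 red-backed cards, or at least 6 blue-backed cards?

38

The worst case stops just short of every target: 1 green-backed, 28 black-backed, all 3 blue-backed, 2 gold-backed, 3 red-backed — 1 + 28 + 3 + 2 + 3 = 37 cards.
One more card must push some back color to its target, so 37 + 1 = 38.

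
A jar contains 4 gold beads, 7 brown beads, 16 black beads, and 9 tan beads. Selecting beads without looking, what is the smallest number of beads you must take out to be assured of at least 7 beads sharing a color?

23

In the worst case we take at most 6 of each color, but all 4 gold (fewer than 6), giving 4 + 6 + 6 + 6 = 22.
One more bead then forces some color to 7, so 22 + 1 = 23.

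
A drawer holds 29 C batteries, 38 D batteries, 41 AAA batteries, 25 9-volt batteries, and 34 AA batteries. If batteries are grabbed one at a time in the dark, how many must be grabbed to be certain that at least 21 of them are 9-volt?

163

To avoid 9-volt batteries as long as possible, exhaust the other 4 types first.
The worst case draws every non-9-volt battery first: 29 + 38 + 41 + 34 = 142.
The next 21 draws are then forced to be 9-volt, giving 142 + 21 = 163.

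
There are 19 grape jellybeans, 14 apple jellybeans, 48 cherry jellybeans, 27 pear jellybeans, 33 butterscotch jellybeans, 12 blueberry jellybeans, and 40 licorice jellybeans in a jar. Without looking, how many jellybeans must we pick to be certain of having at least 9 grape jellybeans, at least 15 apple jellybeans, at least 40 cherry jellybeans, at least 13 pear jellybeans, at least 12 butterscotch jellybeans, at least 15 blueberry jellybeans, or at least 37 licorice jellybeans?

133

The worst case stops just short of every target: 8 grape, 14 apple, 39 cherry, 12 pear, 11 butterscotch, all 12 blueberry, 36 licorice — 8 + 14 + 39 + 12 + 11 + 12 + 36 = 132 jellybeans.
One more jellybean must push some flavor to its target, so 132 + 1 = 133.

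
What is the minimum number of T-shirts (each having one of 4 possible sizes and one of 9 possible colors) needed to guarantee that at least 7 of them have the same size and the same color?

217

There are 4 × 9 = 36 (size, color) combinations acting as pigeonholes.
With 36 × 6 = 216 T-shirts we could place exactly 6 in each, with no (size, color) pair reaching 7.
One more forces some (size, color) pair to hold 7, so 216 + 1 = 217.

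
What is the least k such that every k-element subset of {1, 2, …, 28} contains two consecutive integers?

Partition {1, …, 28} into 14 pairs: {1,2}, {3,4}, …, {27,28}.
Choosing 14 integers — say the 14 even numbers 2, 4, …, 28 — takes one from each pair and avoids the property.
Choosing 15 forces two into the same pair by pigeonhole, and those are consecutive. So 15.

15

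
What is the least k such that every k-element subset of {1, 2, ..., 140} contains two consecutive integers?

71

Partition {1, …, 140} into 70 pairs: {1,2}, {3,4}, …, {139,140}.
Choosing 70 integers — say the 70 even numbers 2, 4, …, 140 — takes one from each pair and avoids the property.
Choosing 71 forces two into the same pair by pigeonhole, and those are consecutive. So 71.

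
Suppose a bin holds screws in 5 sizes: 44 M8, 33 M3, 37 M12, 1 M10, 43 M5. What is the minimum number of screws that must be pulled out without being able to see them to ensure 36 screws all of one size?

140

In the worst case we take at most 35 of each size, but all 33 M3 and all 1 M10 (fewer than 35), giving 35 + 33 + 35 + 1 + 35 = 139.
One more screw then forces some size to 36, so 139 + 1 = 140.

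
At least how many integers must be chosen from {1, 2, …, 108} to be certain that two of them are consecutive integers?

55

Partition {1, …, 108} into 54 pairs: {1,2}, {3,4}, …, {107,108}.
Choosing 54 integers — say the 54 even numbers 2, 4, …, 108 — takes one from each pair and avoids the property.
Choosing 55 forces two into the same pair by pigeonhole, and those are consecutive. So 55.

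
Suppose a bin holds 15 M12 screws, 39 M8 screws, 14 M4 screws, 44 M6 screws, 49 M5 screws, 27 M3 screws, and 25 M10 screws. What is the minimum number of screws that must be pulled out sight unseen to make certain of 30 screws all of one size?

169

In the worst case we take at most 29 of each size, but all 15 M12, all 14 M4, all 27 M3, and all 25 M10 (fewer than 29), giving 15 + 29 + 14 + 29 + 29 + 27 + 25 = 168.
One more screw then forces some size to 30, so 168 + 1 = 169.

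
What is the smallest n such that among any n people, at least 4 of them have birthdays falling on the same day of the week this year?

22

There are 7 days of the week acting as pigeonholes.
With 7 × 3 = 21 people we could place exactly 3 in each, with no class reaching 4.
One more forces some class to hold 4, so 21 + 1 = 22.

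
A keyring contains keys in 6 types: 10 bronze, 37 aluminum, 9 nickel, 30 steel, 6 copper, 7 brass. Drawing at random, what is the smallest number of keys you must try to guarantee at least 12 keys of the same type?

55

In the worst case we take at most 11 of each type, but all 10 bronze, all 9 nickel, all 6 copper, and all 7 brass (fewer than 11), giving 10 + 11 + 9 + 11 + 6 + 7 = 54.
One more key then forces some type to 12, so 54 + 1 = 55.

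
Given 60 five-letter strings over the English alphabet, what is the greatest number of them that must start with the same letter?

3

If each of the 26 possible first letters held at most 2, the total would be at most 26 × 2 = 52 < 60, a contradiction.
So at least one holds ⌈60/26⌉ = 3.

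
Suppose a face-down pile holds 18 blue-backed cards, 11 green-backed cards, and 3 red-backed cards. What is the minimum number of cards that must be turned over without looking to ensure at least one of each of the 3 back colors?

30

The hardest back color to obtain is red-backed: we could draw every other card first — 32 − 3 = 29 cards — without a single red-backed one.
The next draw must be red-backed, so 29 + 1 = 30.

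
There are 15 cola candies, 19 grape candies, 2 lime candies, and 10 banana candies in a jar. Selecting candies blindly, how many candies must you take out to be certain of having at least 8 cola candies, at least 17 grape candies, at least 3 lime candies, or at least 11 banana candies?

36

The worst case stops just short of every target: 7 cola, 16 grape, 2 lime, 10 banana — 7 + 16 + 2 + 10 = 35 candies.
One more candy must push some flavor to its target, so 35 + 1 = 36.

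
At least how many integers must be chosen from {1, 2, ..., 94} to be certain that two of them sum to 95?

48

Partition {1, …, 94} into 47 pairs: {1,94}, {2,93}, …, {47,48}.
Choosing 47 integers — say the integers 1 through 47 — takes one from each pair and avoids the property.
Choosing 48 forces two into the same pair by pigeonhole, and those sum to 95. So 48.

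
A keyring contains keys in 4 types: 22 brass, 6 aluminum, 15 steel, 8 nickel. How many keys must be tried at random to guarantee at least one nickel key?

44

The worst case draws every non-nickel key first: 22 + 6 + 15 = 43.
The next draw is then forced to be nickel, giving 43 + 1 = 44.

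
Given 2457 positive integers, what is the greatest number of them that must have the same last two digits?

There are 100 possible two-digit endings, which serve as the pigeonholes.
If each of the 100 possible two-digit endings held at most 24, the total would be at most 100 × 24 = 2400 < 2457, a contradiction.
So at least one holds ⌈2457/100⌉ = 25.

25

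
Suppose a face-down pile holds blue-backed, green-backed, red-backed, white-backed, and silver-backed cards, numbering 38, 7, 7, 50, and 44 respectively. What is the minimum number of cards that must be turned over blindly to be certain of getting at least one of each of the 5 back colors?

140

The hardest back color to obtain is green-backed: we could draw every other card first — 146 − 7 = 139 cards — without a single green-backed one.
The next draw must be green-backed, so 139 + 1 = 140.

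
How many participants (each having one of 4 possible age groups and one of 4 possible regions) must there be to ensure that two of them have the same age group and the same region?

There are 4 × 4 = 16 (age group, region) combinations acting as pigeonholes.
With 16 participants we could place one in each, avoiding any repeat.
One more forces some (age group, region) pair to hold 2, so 16 + 1 = 17.

17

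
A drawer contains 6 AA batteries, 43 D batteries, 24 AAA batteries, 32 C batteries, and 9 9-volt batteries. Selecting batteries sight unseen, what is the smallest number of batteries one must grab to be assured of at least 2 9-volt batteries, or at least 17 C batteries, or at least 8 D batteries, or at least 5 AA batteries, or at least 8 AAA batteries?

Each of the 5 types has its own threshold; avoid all of them simultaneously.
The worst case stops just short of every target: 4 AA, 7 D, 7 AAA, 16 C, 1 9-volt — 4 + 7 + 7 + 16 + 1 = 35 batteries.
One more battery must push some type to its target, so 35 + 1 = 36.

36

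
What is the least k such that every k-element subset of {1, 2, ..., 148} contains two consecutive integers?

75

Partition {1, …, 148} into 74 pairs: {1,2}, {3,4}, …, {147,148}.
Choosing 74 integers — say the 74 even numbers 2, 4, …, 148 — takes one from each pair and avoids the property.
Choosing 75 forces two into the same pair by pigeonhole, and those are consecutive. So 75.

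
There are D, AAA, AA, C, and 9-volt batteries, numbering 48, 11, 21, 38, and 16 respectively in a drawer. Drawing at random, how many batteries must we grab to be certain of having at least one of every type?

The hardest type to obtain is AAA: we could draw every other battery first — 134 − 11 = 123 batteries — without a single AAA one.
The next draw must be AAA, so 123 + 1 = 124.

124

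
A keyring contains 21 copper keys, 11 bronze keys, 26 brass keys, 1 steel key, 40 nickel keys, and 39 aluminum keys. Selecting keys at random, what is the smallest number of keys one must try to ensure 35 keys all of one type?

Treat the 6 types as pigeonholes.
In the worst case we take at most 34 of each type, but all 21 copper, all 11 bronze, all 26 brass, and all 1 steel (fewer than 34), giving 21 + 11 + 26 + 1 + 34 + 34 = 127.
One more key then forces some type to 35, so 127 + 1 = 128.

128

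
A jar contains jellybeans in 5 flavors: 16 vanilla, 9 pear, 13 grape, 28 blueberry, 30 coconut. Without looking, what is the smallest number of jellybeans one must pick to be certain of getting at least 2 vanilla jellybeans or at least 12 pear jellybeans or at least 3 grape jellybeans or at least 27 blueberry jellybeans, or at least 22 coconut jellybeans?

60

Each of the 5 flavors has its own threshold; avoid all of them simultaneously.
The worst case stops just short of every target: 1 vanilla, all 9 pear, 2 grape, 26 blueberry, 21 coconut — 1 + 9 + 2 + 26 + 21 = 59 jellybeans.
One more jellybean must push some flavor to its target, so 59 + 1 = 60.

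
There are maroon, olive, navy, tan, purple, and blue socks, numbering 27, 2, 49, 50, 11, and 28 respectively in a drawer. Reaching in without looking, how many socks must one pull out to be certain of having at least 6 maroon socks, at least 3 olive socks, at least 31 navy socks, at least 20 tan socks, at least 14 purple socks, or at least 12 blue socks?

The worst case stops just short of every target: 5 maroon, 2 olive, 30 navy, 19 tan, all 11 purple, 11 blue — 5 + 2 + 30 + 19 + 11 + 11 = 78 socks.
One more sock must push some color to its target, so 78 + 1 = 79.

79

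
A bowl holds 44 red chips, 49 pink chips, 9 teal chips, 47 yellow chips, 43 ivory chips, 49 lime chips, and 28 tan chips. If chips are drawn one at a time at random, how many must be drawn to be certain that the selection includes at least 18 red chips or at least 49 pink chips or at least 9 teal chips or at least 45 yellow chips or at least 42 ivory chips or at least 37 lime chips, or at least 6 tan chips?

The worst case stops just short of every target: 17 red, 48 pink, 8 teal, 44 yellow, 41 ivory, 36 lime, 5 tan — 17 + 48 + 8 + 44 + 41 + 36 + 5 = 199 chips.
One more chip must push some color to its target, so 199 + 1 = 200.

200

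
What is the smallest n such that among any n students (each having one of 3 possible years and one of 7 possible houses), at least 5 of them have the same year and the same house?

There are 3 × 7 = 21 (year, house) combinations acting as pigeonholes.
With 21 × 4 = 84 students we could place exactly 4 in each, with no (year, house) pair reaching 5.
One more forces some (year, house) pair to hold 5, so 84 + 1 = 85.

85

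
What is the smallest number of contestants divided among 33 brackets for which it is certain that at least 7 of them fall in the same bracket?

199

There are 33 brackets acting as pigeonholes.
With 33 × 6 = 198 contestants we could place exactly 6 in each, with no class reaching 7.
One more forces some class to hold 7, so 198 + 1 = 199.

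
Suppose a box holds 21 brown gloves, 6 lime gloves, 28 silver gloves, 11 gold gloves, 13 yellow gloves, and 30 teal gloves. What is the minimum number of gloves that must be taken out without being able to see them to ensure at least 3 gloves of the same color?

The worst case takes 2 gloves of each color without reaching 3 of any: 6 × 2 = 12.
The next glove must bring some color to 3, so 12 + 1 = 13.

13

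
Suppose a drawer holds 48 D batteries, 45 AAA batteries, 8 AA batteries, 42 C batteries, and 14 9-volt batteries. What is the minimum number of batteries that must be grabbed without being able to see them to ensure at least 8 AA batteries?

157

The worst case draws every non-AA battery first: 48 + 45 + 42 + 14 = 149.
The next 8 draws are then forced to be AA, giving 149 + 8 = 157.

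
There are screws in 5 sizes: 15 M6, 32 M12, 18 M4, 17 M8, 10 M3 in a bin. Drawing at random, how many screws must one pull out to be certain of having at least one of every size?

The hardest size to obtain is M3: we could draw every other screw first — 92 − 10 = 82 screws — without a single M3 one.
The next draw must be M3, so 82 + 1 = 83.

83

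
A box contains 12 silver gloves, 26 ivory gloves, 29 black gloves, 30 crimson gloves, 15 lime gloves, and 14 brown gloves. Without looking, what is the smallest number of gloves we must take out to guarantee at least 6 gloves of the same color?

31

Treat the 6 colors as pigeonholes.
The worst case takes 5 gloves of each color without reaching 6 of any: 6 × 5 = 30.
The next glove must bring some color to 6, so 30 + 1 = 31.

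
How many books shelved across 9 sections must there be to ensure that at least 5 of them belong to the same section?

There are 9 sections acting as pigeonholes.
With 9 × 4 = 36 books we could place exactly 4 in each, with no class reaching 5.
One more forces some class to hold 5, so 36 + 1 = 37.

37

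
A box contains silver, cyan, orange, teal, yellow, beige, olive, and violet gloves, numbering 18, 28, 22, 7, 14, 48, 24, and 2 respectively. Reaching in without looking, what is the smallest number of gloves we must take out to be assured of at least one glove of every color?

162

The hardest color to obtain is violet: we could draw every other glove first — 163 − 2 = 161 gloves — without a single violet one.
The next draw must be violet, so 161 + 1 = 162.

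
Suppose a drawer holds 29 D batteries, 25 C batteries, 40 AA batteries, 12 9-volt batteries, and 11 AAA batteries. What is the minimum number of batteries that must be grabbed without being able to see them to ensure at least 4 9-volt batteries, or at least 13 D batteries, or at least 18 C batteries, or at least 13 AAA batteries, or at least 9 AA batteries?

52

The worst case stops just short of every target: 12 D, 17 C, 8 AA, 3 9-volt, all 11 AAA — 12 + 17 + 8 + 3 + 11 = 51 batteries.
One more battery must push some type to its target, so 51 + 1 = 52.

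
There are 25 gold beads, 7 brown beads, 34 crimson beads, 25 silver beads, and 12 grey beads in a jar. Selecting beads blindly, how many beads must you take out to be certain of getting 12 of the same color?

52

In the worst case we take at most 11 of each color, but all 7 brown (fewer than 11), giving 11 + 7 + 11 + 11 + 11 = 51.
One more bead then forces some color to 12, so 51 + 1 = 52.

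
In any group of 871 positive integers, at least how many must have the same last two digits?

The 871 positive integers fall into 100 possible two-digit endings.
If each of the 100 possible two-digit endings held at most 8, the total would be at most 100 × 8 = 800 < 871, a contradiction.
So at least one holds ⌈871/100⌉ = 9.

9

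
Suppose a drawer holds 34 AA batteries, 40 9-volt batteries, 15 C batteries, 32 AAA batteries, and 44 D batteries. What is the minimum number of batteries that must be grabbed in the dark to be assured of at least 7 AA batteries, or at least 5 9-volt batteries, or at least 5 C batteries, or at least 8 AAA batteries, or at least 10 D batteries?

The worst case stops just short of every target: 6 AA, 4 9-volt, 4 C, 7 AAA, 9 D — 6 + 4 + 4 + 7 + 9 = 30 batteries.
One more battery must push some type to its target, so 30 + 1 = 31.

31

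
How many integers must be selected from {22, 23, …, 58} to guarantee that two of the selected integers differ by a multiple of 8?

Group the integers by remainder mod 8; there are 8 residue classes, each nonempty in this range.
Choosing one from each class (8 integers) avoids any shared remainder.
One more choice must repeat a class, so two differ by a multiple of 8. Hence 8 + 1 = 9.

9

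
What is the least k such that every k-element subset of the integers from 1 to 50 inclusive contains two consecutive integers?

Partition {1, …, 50} into 25 pairs: {1,2}, {3,4}, …, {49,50}.
Choosing 25 integers — say the 25 even numbers 2, 4, …, 50 — takes one from each pair and avoids the property.
Choosing 26 forces two into the same pair by pigeonhole, and those are consecutive. So 26.

26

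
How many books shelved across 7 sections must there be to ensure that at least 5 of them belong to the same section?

There are 7 sections acting as pigeonholes.
With 7 × 4 = 28 books we could place exactly 4 in each, with no class reaching 5.
One more forces some class to hold 5, so 28 + 1 = 29.

29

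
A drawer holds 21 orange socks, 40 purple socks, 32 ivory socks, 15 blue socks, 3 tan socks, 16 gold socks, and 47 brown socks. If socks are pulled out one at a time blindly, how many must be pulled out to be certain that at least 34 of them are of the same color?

Treat the 7 colors as pigeonholes.
In the worst case we take at most 33 of each color, but all 21 orange, all 32 ivory, all 15 blue, all 3 tan, and all 16 gold (fewer than 33), giving 21 + 33 + 32 + 15 + 3 + 16 + 33 = 153.
One more sock then forces some color to 34, so 153 + 1 = 154.

154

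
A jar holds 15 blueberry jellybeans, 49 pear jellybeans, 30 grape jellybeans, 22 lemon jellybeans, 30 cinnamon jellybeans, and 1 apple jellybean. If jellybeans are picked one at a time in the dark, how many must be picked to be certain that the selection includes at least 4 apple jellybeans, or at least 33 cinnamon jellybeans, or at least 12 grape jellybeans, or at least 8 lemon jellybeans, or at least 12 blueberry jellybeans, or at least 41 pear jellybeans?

101

Each of the 6 flavors has its own threshold; avoid all of them simultaneously.
The worst case stops just short of every target: 11 blueberry, 40 pear, 11 grape, 7 lemon, all 30 cinnamon, all 1 apple — 11 + 40 + 11 + 7 + 30 + 1 = 100 jellybeans.
One more jellybean must push some flavor to its target, so 100 + 1 = 101.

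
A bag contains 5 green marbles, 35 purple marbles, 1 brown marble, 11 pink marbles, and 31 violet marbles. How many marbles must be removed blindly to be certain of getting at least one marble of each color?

The hardest color to obtain is brown: we could draw every other marble first — 83 − 1 = 82 marbles — without a single brown one.
The next draw must be brown, so 82 + 1 = 83.

83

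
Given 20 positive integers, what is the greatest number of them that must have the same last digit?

There are 10 possible last digits, which serve as the pigeonholes.
If each of the 10 possible last digits held at most 1, the total would be at most 10 × 1 = 10 < 20, a contradiction.
So at least one holds ⌈20/10⌉ = 2.

2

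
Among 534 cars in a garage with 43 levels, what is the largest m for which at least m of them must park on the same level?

If each of the 43 levels held at most 12, the total would be at most 43 × 12 = 516 < 534, a contradiction.
So at least one holds ⌈534/43⌉ = 13.

13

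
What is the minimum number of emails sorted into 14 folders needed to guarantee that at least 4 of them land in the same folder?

43

There are 14 folders acting as pigeonholes.
With 14 × 3 = 42 emails we could place exactly 3 in each, with no class reaching 4.
One more forces some class to hold 4, so 42 + 1 = 43.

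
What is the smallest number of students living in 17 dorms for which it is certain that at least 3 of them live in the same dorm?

35

There are 17 dorms acting as pigeonholes.
With 17 × 2 = 34 students we could place exactly 2 in each, with no class reaching 3.
One more forces some class to hold 3, so 34 + 1 = 35.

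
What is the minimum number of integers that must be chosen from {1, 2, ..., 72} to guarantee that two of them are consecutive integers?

Partition {1, …, 72} into 36 pairs: {1,2}, {3,4}, …, {71,72}.
Choosing 36 integers — say the 36 even numbers 2, 4, …, 72 — takes one from each pair and avoids the property.
Choosing 37 forces two into the same pair by pigeonhole, and those are consecutive. So 37.

37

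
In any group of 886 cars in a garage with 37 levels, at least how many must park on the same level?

24

If each of the 37 levels held at most 23, the total would be at most 37 × 23 = 851 < 886, a contradiction.
So at least one holds ⌈886/37⌉ = 24.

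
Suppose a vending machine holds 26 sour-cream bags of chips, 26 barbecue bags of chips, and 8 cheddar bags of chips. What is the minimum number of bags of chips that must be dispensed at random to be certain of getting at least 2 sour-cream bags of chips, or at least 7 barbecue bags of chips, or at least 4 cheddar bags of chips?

11

Each of the 3 flavors has its own threshold; avoid all of them simultaneously.
The worst case stops just short of every target: 1 sour-cream, 6 barbecue, 3 cheddar — 1 + 6 + 3 = 10 bags of chips.
One more bag of chips must push some flavor to its target, so 10 + 1 = 11.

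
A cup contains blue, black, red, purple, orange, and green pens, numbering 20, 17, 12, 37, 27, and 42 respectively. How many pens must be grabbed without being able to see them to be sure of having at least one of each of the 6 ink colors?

144

The hardest ink color to obtain is red: we could draw every other pen first — 155 − 12 = 143 pens — without a single red one.
The next draw must be red, so 143 + 1 = 144.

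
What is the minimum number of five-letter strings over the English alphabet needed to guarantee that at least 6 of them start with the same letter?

There are 26 possible first letters acting as pigeonholes.
With 26 × 5 = 130 five-letter strings over the English alphabet we could place exactly 5 in each, with no class reaching 6.
One more forces some class to hold 6, so 130 + 1 = 131.

131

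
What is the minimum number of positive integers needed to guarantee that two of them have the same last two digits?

101

There are 100 possible two-digit endings acting as pigeonholes.
With 100 positive integers we could place one in each, avoiding any repeat.
One more forces some class to hold 2, so 100 + 1 = 101.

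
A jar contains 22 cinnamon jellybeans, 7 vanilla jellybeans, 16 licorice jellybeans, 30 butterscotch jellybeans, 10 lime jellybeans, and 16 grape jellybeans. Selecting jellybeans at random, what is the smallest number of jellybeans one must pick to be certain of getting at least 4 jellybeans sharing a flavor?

The worst case takes 3 jellybeans of each flavor without reaching 4 of any: 6 × 3 = 18.
The next jellybean must bring some flavor to 4, so 18 + 1 = 19.

19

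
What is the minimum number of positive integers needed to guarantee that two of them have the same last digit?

There are 10 possible last digits acting as pigeonholes.
With 10 positive integers we could place one in each, avoiding any repeat.
One more forces some class to hold 2, so 10 + 1 = 11.

11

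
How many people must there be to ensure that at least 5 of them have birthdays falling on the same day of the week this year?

29

There are 7 days of the week acting as pigeonholes.
With 7 × 4 = 28 people we could place exactly 4 in each, with no class reaching 5.
One more forces some class to hold 5, so 28 + 1 = 29.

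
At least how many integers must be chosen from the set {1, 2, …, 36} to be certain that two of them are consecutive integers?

Partition {1, …, 36} into 18 pairs: {1,2}, {3,4}, …, {35,36}.
Choosing 18 integers — say the 18 even numbers 2, 4, …, 36 — takes one from each pair and avoids the property.
Choosing 19 forces two into the same pair by pigeonhole, and those are consecutive. So 19.

19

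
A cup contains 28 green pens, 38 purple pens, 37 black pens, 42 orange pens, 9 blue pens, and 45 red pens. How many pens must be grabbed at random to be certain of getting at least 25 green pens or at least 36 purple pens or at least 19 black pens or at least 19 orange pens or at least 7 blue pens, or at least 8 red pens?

109

The worst case stops just short of every target: 24 green, 35 purple, 18 black, 18 orange, 6 blue, 7 red — 24 + 35 + 18 + 18 + 6 + 7 = 108 pens.
One more pen must push some ink color to its target, so 108 + 1 = 109.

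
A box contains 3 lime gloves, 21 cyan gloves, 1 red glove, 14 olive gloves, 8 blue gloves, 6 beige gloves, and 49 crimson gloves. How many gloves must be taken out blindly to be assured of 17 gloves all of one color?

In the worst case we take at most 16 of each color, but all 3 lime, all 1 red, all 14 olive, all 8 blue, and all 6 beige (fewer than 16), giving 3 + 16 + 1 + 14 + 8 + 6 + 16 = 64.
One more glove then forces some color to 17, so 64 + 1 = 65.

65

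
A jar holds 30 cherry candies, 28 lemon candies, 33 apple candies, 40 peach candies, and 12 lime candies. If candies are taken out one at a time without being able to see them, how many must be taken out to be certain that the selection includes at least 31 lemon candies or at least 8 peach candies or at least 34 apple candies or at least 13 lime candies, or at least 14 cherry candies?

The worst case stops just short of every target: 13 cherry, all 28 lemon, 33 apple, 7 peach, 12 lime — 13 + 28 + 33 + 7 + 12 = 93 candies.
One more candy must push some flavor to its target, so 93 + 1 = 94.

94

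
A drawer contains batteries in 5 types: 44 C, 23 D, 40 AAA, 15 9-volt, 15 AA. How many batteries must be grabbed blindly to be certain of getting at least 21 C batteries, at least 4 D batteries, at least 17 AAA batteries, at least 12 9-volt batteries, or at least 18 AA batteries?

66

The worst case stops just short of every target: 20 C, 3 D, 16 AAA, 11 9-volt, all 15 AA — 20 + 3 + 16 + 11 + 15 = 65 batteries.
One more battery must push some type to its target, so 65 + 1 = 66.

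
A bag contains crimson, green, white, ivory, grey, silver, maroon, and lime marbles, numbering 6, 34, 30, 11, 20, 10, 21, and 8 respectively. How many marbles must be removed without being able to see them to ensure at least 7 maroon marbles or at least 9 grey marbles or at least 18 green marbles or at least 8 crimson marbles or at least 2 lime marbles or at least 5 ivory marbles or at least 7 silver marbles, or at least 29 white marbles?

77

Each of the 8 colors has its own threshold; avoid all of them simultaneously.
The worst case stops just short of every target: all 6 crimson, 17 green, 28 white, 4 ivory, 8 grey, 6 silver, 6 maroon, 1 lime — 6 + 17 + 28 + 4 + 8 + 6 + 6 + 1 = 76 marbles.
One more marble must push some color to its target, so 76 + 1 = 77.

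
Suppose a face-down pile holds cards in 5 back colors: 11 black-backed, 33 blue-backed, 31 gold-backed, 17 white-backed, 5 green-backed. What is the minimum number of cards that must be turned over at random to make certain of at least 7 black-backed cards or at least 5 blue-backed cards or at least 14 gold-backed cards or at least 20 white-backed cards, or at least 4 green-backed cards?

44

Each of the 5 back colors has its own threshold; avoid all of them simultaneously.
The worst case stops just short of every target: 6 black-backed, 4 blue-backed, 13 gold-backed, all 17 white-backed, 3 green-backed — 6 + 4 + 13 + 17 + 3 = 43 cards.
One more card must push some back color to its target, so 43 + 1 = 44.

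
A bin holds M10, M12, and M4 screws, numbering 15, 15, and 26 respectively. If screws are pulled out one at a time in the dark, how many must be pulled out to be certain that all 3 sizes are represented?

42

The hardest size to obtain is M10: we could draw every other screw first — 56 − 15 = 41 screws — without a single M10 one.
The next draw must be M10, so 41 + 1 = 42.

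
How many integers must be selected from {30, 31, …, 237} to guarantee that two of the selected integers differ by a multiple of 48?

49

Group the integers by remainder mod 48; there are 48 residue classes, each nonempty in this range.
Choosing one from each class (48 integers) avoids any shared remainder.
One more choice must repeat a class, so two differ by a multiple of 48. Hence 48 + 1 = 49.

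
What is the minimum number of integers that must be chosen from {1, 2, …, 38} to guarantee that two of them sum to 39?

Partition {1, …, 38} into 19 pairs: {1,38}, {2,37}, …, {19,20}.
Choosing 19 integers — say the integers 1 through 19 — takes one from each pair and avoids the property.
Choosing 20 forces two into the same pair by pigeonhole, and those sum to 39. So 20.

20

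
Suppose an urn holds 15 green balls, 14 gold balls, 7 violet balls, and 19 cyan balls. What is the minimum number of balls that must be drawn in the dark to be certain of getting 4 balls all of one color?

13

The worst case takes 3 balls of each color without reaching 4 of any: 4 × 3 = 12.
The next ball must bring some color to 4, so 12 + 1 = 13.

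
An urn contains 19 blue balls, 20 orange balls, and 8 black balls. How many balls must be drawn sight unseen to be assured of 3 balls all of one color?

The worst case takes 2 balls of each color without reaching 3 of any: 3 × 2 = 6.
The next ball must bring some color to 3, so 6 + 1 = 7.

7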